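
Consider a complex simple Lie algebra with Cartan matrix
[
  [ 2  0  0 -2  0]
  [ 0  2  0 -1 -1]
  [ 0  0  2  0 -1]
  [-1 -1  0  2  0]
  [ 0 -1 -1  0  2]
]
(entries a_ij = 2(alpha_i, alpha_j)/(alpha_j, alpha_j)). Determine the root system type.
The matrix has rank 5 with 2's on the diagonal. Reading the off-diagonal entries as Dynkin edges (a single edge where a_ij = a_ji = -1; a double or triple edge where a_ij * a_ji = 2 or 3), the diagram is a chain of 5 nodes with a double edge at one end; the terminal node there is the unique long simple root (C_5). One simple-root ordering that puts it in standard form is (alpha_3, alpha_5, alpha_2, alpha_4, alpha_1). So the algebra is type C_5, i.e. sp(10).

C5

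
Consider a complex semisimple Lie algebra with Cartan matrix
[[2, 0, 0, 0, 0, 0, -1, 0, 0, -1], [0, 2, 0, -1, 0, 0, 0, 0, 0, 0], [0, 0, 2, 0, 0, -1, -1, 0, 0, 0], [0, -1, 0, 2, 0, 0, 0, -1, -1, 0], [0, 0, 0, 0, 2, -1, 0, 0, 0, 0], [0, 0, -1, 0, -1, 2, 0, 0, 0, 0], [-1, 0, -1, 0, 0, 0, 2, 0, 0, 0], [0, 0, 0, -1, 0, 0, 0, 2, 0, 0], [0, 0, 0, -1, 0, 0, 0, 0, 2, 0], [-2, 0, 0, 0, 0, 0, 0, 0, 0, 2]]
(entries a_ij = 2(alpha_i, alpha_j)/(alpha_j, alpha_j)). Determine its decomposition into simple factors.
type C_6 ⊕ type D_4

The diagram associated to this matrix has two connected components: the simple roots {alpha_1, alpha_3, alpha_5, alpha_6, alpha_7, alpha_10} form a chain of 6 nodes with a double edge at one end; the terminal node there is the unique long simple root (C_6), and {alpha_2, alpha_4, alpha_8, alpha_9} form a chain of 2 nodes with a fork of two nodes at one end (D_4). A semisimple Lie algebra decomposes uniquely as the direct sum of simple ideals, one per connected component of its Dynkin diagram, so g ≅ C_6 ⊕ D_4 (dimension 78 + 28 = 106).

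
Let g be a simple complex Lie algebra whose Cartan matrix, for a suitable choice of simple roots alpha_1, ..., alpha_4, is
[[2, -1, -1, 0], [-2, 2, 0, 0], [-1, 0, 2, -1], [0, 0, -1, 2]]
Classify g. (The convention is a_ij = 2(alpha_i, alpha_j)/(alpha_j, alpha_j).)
The matrix has rank 4 with 2's on the diagonal. Reading the off-diagonal entries as Dynkin edges (a single edge where a_ij = a_ji = -1; a double or triple edge where a_ij * a_ji = 2 or 3), the diagram is a chain of 4 nodes with a double edge at one end; the terminal node there is the unique long simple root (C_4). One simple-root ordering that puts it in standard form is (alpha_4, alpha_3, alpha_1, alpha_2). So the algebra is type C_4, i.e. sp(8).

C_4 (sp(8))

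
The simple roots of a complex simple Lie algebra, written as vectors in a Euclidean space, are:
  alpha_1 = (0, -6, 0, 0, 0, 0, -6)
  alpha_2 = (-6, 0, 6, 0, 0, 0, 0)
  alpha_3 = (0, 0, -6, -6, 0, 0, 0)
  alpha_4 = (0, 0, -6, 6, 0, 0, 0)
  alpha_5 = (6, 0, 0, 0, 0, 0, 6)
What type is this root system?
type D_5

Compute the Cartan integers a_ij = 2(alpha_i, alpha_j)/(alpha_j, alpha_j); the resulting 5x5 Cartan matrix is
[[2, 0, 0, 0, -1], [0, 2, -1, -1, -1], [0, -1, 2, 0, 0], [0, -1, 0, 2, 0], [-1, -1, 0, 0, 2]].
All simple roots have the same length, so the diagram is simply laced. The associated Dynkin diagram is a chain of 3 nodes with a fork of two nodes at one end (D_5), so the type is D_5 (the algebra so(10)).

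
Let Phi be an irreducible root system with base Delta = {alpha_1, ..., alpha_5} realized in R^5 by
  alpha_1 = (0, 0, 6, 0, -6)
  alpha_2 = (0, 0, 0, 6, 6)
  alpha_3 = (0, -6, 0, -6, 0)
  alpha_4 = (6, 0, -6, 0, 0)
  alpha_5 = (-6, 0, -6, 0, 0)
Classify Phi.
Compute the Cartan integers a_ij = 2(alpha_i, alpha_j)/(alpha_j, alpha_j); the resulting 5x5 Cartan matrix is
[[2, -1, 0, -1, -1], [-1, 2, -1, 0, 0], [0, -1, 2, 0, 0], [-1, 0, 0, 2, 0], [-1, 0, 0, 0, 2]].
All simple roots have the same length, so the diagram is simply laced. The associated Dynkin diagram is a chain of 3 nodes with a fork of two nodes at one end (D_5), so the type is D_5 (the algebra so(10)).

D_5 (so(10))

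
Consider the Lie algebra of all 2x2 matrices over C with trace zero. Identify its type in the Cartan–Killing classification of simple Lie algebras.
This is sl(2), which has dimension 2^2 - 1 = 3 and rank 2 - 1 = 1 (a Cartan subalgebra is the diagonal traceless matrices). In the classification of classical Lie algebras, the special linear algebra sl(n+1) has type A_n; here n = 1, so the Dynkin diagram is a chain of 1 nodes with single edges (A_1). Hence the type is A_1.

A_1 (sl(2))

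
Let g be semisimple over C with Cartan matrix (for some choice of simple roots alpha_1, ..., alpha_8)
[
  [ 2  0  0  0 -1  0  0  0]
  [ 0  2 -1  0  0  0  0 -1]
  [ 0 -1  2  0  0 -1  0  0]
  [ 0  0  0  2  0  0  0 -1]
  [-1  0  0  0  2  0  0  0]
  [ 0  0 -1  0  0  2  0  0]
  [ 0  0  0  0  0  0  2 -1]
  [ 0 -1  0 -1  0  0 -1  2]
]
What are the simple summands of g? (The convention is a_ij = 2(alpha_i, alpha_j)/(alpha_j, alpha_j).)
A_2 (sl(3)) ⊕ D_6 (so(12))

The diagram associated to this matrix has two connected components: the simple roots {alpha_1, alpha_5} form a chain of 2 nodes with single edges (A_2), and {alpha_2, alpha_3, alpha_4, alpha_6, alpha_7, alpha_8} form a chain of 4 nodes with a fork of two nodes at one end (D_6). A semisimple Lie algebra decomposes uniquely as the direct sum of simple ideals, one per connected component of its Dynkin diagram, so g ≅ A_2 ⊕ D_6 (dimension 8 + 66 = 74).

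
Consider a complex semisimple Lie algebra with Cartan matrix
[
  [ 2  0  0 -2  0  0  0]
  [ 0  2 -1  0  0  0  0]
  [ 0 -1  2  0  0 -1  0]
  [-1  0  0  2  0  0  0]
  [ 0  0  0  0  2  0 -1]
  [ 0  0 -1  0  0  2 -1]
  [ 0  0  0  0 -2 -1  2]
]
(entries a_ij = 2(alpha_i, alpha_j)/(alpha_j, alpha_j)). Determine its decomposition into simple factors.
B_2 (so(5)) ⊕ B_5 (so(11))

The diagram associated to this matrix has two connected components: the simple roots {alpha_1, alpha_4} form a chain of 2 nodes with a double edge at one end; the terminal node there is the unique short simple root (B_2), and {alpha_2, alpha_3, alpha_5, alpha_6, alpha_7} form a chain of 5 nodes with a double edge at one end; the terminal node there is the unique short simple root (B_5). A semisimple Lie algebra decomposes uniquely as the direct sum of simple ideals, one per connected component of its Dynkin diagram, so g ≅ B_2 ⊕ B_5 (dimension 10 + 55 = 65).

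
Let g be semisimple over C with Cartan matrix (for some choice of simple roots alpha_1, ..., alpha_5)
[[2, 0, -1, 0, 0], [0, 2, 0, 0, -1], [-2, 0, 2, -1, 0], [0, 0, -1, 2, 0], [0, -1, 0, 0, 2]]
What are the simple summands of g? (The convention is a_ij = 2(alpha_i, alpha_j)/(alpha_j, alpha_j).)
A_2 (sl(3)) ⊕ B_3 (so(7))

The diagram associated to this matrix has two connected components: the simple roots {alpha_2, alpha_5} form a chain of 2 nodes with single edges (A_2), and {alpha_1, alpha_3, alpha_4} form a chain of 3 nodes with a double edge at one end; the terminal node there is the unique short simple root (B_3). A semisimple Lie algebra decomposes uniquely as the direct sum of simple ideals, one per connected component of its Dynkin diagram, so g ≅ A_2 ⊕ B_3 (dimension 8 + 21 = 29).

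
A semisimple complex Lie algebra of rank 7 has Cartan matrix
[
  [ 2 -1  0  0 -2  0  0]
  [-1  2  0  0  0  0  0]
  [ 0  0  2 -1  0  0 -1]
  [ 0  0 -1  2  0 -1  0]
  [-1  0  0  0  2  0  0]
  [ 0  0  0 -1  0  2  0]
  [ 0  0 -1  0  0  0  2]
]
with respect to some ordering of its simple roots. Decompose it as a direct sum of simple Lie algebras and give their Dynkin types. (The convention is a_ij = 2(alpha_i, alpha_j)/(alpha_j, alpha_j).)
A_4 + B_3

The diagram associated to this matrix has two connected components: the simple roots {alpha_3, alpha_4, alpha_6, alpha_7} form a chain of 4 nodes with single edges (A_4), and {alpha_1, alpha_2, alpha_5} form a chain of 3 nodes with a double edge at one end; the terminal node there is the unique short simple root (B_3). A semisimple Lie algebra decomposes uniquely as the direct sum of simple ideals, one per connected component of its Dynkin diagram, so g ≅ A_4 ⊕ B_3 (dimension 24 + 21 = 45).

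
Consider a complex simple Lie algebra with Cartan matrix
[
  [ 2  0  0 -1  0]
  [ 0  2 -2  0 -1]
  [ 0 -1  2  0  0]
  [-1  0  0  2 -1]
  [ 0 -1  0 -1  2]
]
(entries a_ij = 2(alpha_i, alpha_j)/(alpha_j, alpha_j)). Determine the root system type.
The matrix has rank 5 with 2's on the diagonal. Reading the off-diagonal entries as Dynkin edges (a single edge where a_ij = a_ji = -1; a double or triple edge where a_ij * a_ji = 2 or 3), the diagram is a chain of 5 nodes with a double edge at one end; the terminal node there is the unique short simple root (B_5). One simple-root ordering that puts it in standard form is (alpha_1, alpha_4, alpha_5, alpha_2, alpha_3). So the algebra is type B_5, i.e. so(11).

B5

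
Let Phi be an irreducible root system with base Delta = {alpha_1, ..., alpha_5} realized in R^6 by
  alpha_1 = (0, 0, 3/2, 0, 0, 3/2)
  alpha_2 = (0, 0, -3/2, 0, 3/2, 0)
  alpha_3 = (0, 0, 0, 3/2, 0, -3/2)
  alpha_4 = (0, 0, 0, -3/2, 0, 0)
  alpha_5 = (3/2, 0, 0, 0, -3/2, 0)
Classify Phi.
Compute the Cartan integers a_ij = 2(alpha_i, alpha_j)/(alpha_j, alpha_j); the resulting 5x5 Cartan matrix is
[[2, -1, -1, 0, 0], [-1, 2, 0, 0, -1], [-1, 0, 2, -2, 0], [0, 0, -1, 2, 0], [0, -1, 0, 0, 2]].
The roots have two lengths (squared-length ratio 2:1); the short ones are alpha_{4}. The associated Dynkin diagram is a chain of 5 nodes with a double edge at one end; the terminal node there is the unique short simple root (B_5), so the type is B_5 (the algebra so(11)).

type B_5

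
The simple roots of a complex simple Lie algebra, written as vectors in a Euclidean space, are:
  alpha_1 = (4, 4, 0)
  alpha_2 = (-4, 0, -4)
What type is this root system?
Compute the Cartan integers a_ij = 2(alpha_i, alpha_j)/(alpha_j, alpha_j); the resulting 2x2 Cartan matrix is
[[2, -1], [-1, 2]].
All simple roots have the same length, so the diagram is simply laced. The associated Dynkin diagram is a chain of 2 nodes with single edges (A_2), so the type is A_2 (the algebra sl(3)).

A_2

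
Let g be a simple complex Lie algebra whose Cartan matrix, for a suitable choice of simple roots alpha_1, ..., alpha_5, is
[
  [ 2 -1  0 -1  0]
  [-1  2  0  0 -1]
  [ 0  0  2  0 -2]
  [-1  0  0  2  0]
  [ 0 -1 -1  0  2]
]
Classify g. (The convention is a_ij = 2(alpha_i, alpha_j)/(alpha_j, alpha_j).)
C5

The matrix has rank 5 with 2's on the diagonal. Reading the off-diagonal entries as Dynkin edges (a single edge where a_ij = a_ji = -1; a double or triple edge where a_ij * a_ji = 2 or 3), the diagram is a chain of 5 nodes with a double edge at one end; the terminal node there is the unique long simple root (C_5). One simple-root ordering that puts it in standard form is (alpha_4, alpha_1, alpha_2, alpha_5, alpha_3). So the algebra is type C_5, i.e. sp(10).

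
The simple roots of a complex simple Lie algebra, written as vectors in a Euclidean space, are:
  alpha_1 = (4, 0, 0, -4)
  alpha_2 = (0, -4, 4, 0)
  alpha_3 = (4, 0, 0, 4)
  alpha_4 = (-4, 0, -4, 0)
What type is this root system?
D4

Compute the Cartan integers a_ij = 2(alpha_i, alpha_j)/(alpha_j, alpha_j); the resulting 4x4 Cartan matrix is
[[2, 0, 0, -1], [0, 2, 0, -1], [0, 0, 2, -1], [-1, -1, -1, 2]].
All simple roots have the same length, so the diagram is simply laced. The associated Dynkin diagram is a chain of 2 nodes with a fork of two nodes at one end (D_4), so the type is D_4 (the algebra so(8)).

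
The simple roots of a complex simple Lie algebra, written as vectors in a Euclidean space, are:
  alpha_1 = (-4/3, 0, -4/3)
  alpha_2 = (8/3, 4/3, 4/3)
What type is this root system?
Compute the Cartan integers a_ij = 2(alpha_i, alpha_j)/(alpha_j, alpha_j); the resulting 2x2 Cartan matrix is
[[2, -1], [-3, 2]].
The roots have two lengths (squared-length ratio 3:1); the short ones are alpha_{1}. The associated Dynkin diagram is two nodes joined by a triple edge (G_2), so the type is G_2.

G_2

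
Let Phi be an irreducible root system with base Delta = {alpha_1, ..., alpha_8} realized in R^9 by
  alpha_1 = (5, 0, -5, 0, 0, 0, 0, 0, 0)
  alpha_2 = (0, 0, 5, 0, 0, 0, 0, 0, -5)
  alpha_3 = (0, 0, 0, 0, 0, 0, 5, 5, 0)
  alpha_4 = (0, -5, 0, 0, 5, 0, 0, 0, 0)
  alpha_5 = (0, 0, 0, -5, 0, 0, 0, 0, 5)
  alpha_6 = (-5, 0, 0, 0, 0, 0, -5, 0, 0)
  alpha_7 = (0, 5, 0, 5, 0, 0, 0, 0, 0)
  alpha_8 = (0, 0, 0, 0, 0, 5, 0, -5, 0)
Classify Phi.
Compute the Cartan integers a_ij = 2(alpha_i, alpha_j)/(alpha_j, alpha_j); the resulting 8x8 Cartan matrix is
[[2, -1, 0, 0, 0, -1, 0, 0], [-1, 2, 0, 0, -1, 0, 0, 0], [0, 0, 2, 0, 0, -1, 0, -1], [0, 0, 0, 2, 0, 0, -1, 0], [0, -1, 0, 0, 2, 0, -1, 0], [-1, 0, -1, 0, 0, 2, 0, 0], [0, 0, 0, -1, -1, 0, 2, 0], [0, 0, -1, 0, 0, 0, 0, 2]].
All simple roots have the same length, so the diagram is simply laced. The associated Dynkin diagram is a chain of 8 nodes with single edges (A_8), so the type is A_8 (the algebra sl(9)).

A_8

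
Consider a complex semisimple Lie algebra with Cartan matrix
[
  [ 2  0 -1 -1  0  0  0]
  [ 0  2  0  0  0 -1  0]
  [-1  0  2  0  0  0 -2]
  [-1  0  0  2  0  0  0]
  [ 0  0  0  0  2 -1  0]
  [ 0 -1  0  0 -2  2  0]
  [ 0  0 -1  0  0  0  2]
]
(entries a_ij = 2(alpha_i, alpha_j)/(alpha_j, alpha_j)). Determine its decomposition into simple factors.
B_3 (so(7)) ⊕ B_4 (so(9))

The diagram associated to this matrix has two connected components: the simple roots {alpha_2, alpha_5, alpha_6} form a chain of 3 nodes with a double edge at one end; the terminal node there is the unique short simple root (B_3), and {alpha_1, alpha_3, alpha_4, alpha_7} form a chain of 4 nodes with a double edge at one end; the terminal node there is the unique short simple root (B_4). A semisimple Lie algebra decomposes uniquely as the direct sum of simple ideals, one per connected component of its Dynkin diagram, so g ≅ B_3 ⊕ B_4 (dimension 21 + 36 = 57).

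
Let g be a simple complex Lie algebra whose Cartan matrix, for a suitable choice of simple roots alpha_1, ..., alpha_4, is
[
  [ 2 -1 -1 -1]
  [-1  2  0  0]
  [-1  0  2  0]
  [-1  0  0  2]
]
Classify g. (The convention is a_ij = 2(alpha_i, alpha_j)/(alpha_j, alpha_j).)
The matrix has rank 4 with 2's on the diagonal. Reading the off-diagonal entries as Dynkin edges (a single edge where a_ij = a_ji = -1; a double or triple edge where a_ij * a_ji = 2 or 3), the diagram is a chain of 2 nodes with a fork of two nodes at one end (D_4). One simple-root ordering that puts it in standard form is (alpha_4, alpha_1, alpha_3, alpha_2). So the algebra is type D_4, i.e. so(8).

type D_4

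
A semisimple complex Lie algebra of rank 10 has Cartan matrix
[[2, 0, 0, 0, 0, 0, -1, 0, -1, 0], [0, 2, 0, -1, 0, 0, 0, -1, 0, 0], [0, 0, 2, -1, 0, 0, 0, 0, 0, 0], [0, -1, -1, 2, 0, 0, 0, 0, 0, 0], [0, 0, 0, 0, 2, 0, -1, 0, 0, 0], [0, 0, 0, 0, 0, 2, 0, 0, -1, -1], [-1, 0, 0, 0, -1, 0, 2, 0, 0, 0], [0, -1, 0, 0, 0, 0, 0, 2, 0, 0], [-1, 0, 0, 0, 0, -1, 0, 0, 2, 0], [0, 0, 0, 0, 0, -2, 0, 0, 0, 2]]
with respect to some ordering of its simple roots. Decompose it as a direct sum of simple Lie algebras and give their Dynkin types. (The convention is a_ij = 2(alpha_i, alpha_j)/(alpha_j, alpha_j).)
A_4 (sl(5)) + C_6 (sp(12))

The diagram associated to this matrix has two connected components: the simple roots {alpha_2, alpha_3, alpha_4, alpha_8} form a chain of 4 nodes with single edges (A_4), and {alpha_1, alpha_5, alpha_6, alpha_7, alpha_9, alpha_10} form a chain of 6 nodes with a double edge at one end; the terminal node there is the unique long simple root (C_6). A semisimple Lie algebra decomposes uniquely as the direct sum of simple ideals, one per connected component of its Dynkin diagram, so g ≅ A_4 ⊕ C_6 (dimension 24 + 78 = 102).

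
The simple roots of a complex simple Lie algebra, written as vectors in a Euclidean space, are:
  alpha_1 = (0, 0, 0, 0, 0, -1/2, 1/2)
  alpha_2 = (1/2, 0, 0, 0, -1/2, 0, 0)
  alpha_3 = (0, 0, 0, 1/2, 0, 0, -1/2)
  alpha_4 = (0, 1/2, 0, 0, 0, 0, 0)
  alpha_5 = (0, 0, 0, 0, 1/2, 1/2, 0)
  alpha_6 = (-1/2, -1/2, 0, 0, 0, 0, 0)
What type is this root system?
Compute the Cartan integers a_ij = 2(alpha_i, alpha_j)/(alpha_j, alpha_j); the resulting 6x6 Cartan matrix is
[[2, 0, -1, 0, -1, 0], [0, 2, 0, 0, -1, -1], [-1, 0, 2, 0, 0, 0], [0, 0, 0, 2, 0, -1], [-1, -1, 0, 0, 2, 0], [0, -1, 0, -2, 0, 2]].
The roots have two lengths (squared-length ratio 2:1); the short ones are alpha_{4}. The associated Dynkin diagram is a chain of 6 nodes with a double edge at one end; the terminal node there is the unique short simple root (B_6), so the type is B_6 (the algebra so(13)).

B_6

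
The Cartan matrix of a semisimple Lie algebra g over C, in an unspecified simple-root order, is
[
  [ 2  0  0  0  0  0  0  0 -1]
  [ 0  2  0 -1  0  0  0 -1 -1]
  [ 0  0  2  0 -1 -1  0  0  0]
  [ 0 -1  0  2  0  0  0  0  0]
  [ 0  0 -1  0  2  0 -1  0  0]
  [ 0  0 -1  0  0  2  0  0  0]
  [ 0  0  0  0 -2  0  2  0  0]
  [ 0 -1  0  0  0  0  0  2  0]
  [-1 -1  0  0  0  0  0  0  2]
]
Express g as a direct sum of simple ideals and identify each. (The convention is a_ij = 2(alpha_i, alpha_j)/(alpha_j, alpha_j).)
The diagram associated to this matrix has two connected components: the simple roots {alpha_3, alpha_5, alpha_6, alpha_7} form a chain of 4 nodes with a double edge at one end; the terminal node there is the unique long simple root (C_4), and {alpha_1, alpha_2, alpha_4, alpha_8, alpha_9} form a chain of 3 nodes with a fork of two nodes at one end (D_5). A semisimple Lie algebra decomposes uniquely as the direct sum of simple ideals, one per connected component of its Dynkin diagram, so g ≅ C_4 ⊕ D_5 (dimension 36 + 45 = 81).

C_4 ⊕ D_5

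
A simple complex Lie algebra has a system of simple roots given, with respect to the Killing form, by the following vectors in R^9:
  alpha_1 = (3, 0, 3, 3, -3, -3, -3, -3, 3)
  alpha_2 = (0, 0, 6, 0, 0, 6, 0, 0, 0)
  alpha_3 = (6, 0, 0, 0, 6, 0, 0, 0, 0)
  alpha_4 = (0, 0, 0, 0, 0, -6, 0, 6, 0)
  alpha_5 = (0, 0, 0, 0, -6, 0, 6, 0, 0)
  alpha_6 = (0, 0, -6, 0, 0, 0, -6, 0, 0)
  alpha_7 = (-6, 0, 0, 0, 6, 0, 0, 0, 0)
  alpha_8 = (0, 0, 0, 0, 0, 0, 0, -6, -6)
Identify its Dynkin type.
Compute the Cartan integers a_ij = 2(alpha_i, alpha_j)/(alpha_j, alpha_j); the resulting 8x8 Cartan matrix is
[[2, 0, 0, 0, 0, 0, -1, 0], [0, 2, 0, -1, 0, -1, 0, 0], [0, 0, 2, 0, -1, 0, 0, 0], [0, -1, 0, 2, 0, 0, 0, -1], [0, 0, -1, 0, 2, -1, -1, 0], [0, -1, 0, 0, -1, 2, 0, 0], [-1, 0, 0, 0, -1, 0, 2, 0], [0, 0, 0, -1, 0, 0, 0, 2]].
All simple roots have the same length, so the diagram is simply laced. The associated Dynkin diagram is a chain of 7 nodes with one extra node attached to the third node from one end (E_8), so the type is E_8.

E8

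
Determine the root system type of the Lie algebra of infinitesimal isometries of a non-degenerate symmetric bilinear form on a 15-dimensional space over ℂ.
B7

This is so(15) with 15 odd, which has dimension 15(15-1)/2 = 105 and rank (15-1)/2 = 7. In the classification of classical Lie algebras, the orthogonal algebra so(2n+1) in an odd number of variables has type B_n; here n = 7, so the Dynkin diagram is a chain of 7 nodes with a double edge at one end; the terminal node there is the unique short simple root (B_7). Hence the type is B_7.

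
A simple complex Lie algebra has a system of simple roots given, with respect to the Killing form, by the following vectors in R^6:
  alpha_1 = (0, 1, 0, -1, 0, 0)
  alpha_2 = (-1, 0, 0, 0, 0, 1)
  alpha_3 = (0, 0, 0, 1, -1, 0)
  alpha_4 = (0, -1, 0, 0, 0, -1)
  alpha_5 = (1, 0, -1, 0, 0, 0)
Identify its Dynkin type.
A_5 (sl(6))

Compute the Cartan integers a_ij = 2(alpha_i, alpha_j)/(alpha_j, alpha_j); the resulting 5x5 Cartan matrix is
[[2, 0, -1, -1, 0], [0, 2, 0, -1, -1], [-1, 0, 2, 0, 0], [-1, -1, 0, 2, 0], [0, -1, 0, 0, 2]].
All simple roots have the same length, so the diagram is simply laced. The associated Dynkin diagram is a chain of 5 nodes with single edges (A_5), so the type is A_5 (the algebra sl(6)).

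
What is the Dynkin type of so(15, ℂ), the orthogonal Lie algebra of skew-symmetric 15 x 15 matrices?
B_7 (so(15))

This is so(15) with 15 odd, which has dimension 15(15-1)/2 = 105 and rank (15-1)/2 = 7. In the classification of classical Lie algebras, the orthogonal algebra so(2n+1) in an odd number of variables has type B_n; here n = 7, so the Dynkin diagram is a chain of 7 nodes with a double edge at one end; the terminal node there is the unique short simple root (B_7). Hence the type is B_7.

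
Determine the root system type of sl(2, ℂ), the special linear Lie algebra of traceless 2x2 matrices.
This is sl(2), which has dimension 2^2 - 1 = 3 and rank 2 - 1 = 1 (a Cartan subalgebra is the diagonal traceless matrices). In the classification of classical Lie algebras, the special linear algebra sl(n+1) has type A_n; here n = 1, so the Dynkin diagram is a chain of 1 nodes with single edges (A_1). Hence the type is A_1.

type A_1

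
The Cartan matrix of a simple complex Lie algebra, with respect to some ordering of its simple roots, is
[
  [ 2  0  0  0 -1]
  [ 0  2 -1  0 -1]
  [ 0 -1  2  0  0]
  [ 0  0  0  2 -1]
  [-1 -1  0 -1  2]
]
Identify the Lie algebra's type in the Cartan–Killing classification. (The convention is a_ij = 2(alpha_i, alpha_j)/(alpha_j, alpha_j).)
D5

The matrix has rank 5 with 2's on the diagonal. Reading the off-diagonal entries as Dynkin edges (a single edge where a_ij = a_ji = -1; a double or triple edge where a_ij * a_ji = 2 or 3), the diagram is a chain of 3 nodes with a fork of two nodes at one end (D_5). One simple-root ordering that puts it in standard form is (alpha_3, alpha_2, alpha_5, alpha_1, alpha_4). So the algebra is type D_5, i.e. so(10).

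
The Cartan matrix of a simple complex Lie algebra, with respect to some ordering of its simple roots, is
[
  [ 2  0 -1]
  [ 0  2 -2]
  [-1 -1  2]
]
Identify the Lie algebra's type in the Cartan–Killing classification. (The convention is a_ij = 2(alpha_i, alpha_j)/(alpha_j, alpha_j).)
The matrix has rank 3 with 2's on the diagonal. Reading the off-diagonal entries as Dynkin edges (a single edge where a_ij = a_ji = -1; a double or triple edge where a_ij * a_ji = 2 or 3), the diagram is a chain of 3 nodes with a double edge at one end; the terminal node there is the unique long simple root (C_3). One simple-root ordering that puts it in standard form is (alpha_1, alpha_3, alpha_2). So the algebra is type C_3, i.e. sp(6).

C3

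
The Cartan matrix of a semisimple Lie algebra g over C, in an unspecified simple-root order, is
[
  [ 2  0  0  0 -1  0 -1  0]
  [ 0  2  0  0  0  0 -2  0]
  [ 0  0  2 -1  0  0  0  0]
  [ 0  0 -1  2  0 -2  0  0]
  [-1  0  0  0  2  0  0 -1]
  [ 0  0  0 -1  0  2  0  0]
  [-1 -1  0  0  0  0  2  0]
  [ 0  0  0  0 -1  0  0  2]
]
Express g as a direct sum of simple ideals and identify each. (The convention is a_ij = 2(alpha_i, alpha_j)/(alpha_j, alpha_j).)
The diagram associated to this matrix has two connected components: the simple roots {alpha_3, alpha_4, alpha_6} form a chain of 3 nodes with a double edge at one end; the terminal node there is the unique short simple root (B_3), and {alpha_1, alpha_2, alpha_5, alpha_7, alpha_8} form a chain of 5 nodes with a double edge at one end; the terminal node there is the unique long simple root (C_5). A semisimple Lie algebra decomposes uniquely as the direct sum of simple ideals, one per connected component of its Dynkin diagram, so g ≅ B_3 ⊕ C_5 (dimension 21 + 55 = 76).

B3 ⊕ C5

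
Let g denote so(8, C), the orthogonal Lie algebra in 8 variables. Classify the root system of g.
D_4 (so(8))

This is so(8) with 8 even, which has dimension 8(8-1)/2 = 28 and rank 8/2 = 4. In the classification of classical Lie algebras, the orthogonal algebra so(2n) in an even number of variables has type D_n; here n = 4, so the Dynkin diagram is a chain of 2 nodes with a fork of two nodes at one end (D_4). Hence the type is D_4.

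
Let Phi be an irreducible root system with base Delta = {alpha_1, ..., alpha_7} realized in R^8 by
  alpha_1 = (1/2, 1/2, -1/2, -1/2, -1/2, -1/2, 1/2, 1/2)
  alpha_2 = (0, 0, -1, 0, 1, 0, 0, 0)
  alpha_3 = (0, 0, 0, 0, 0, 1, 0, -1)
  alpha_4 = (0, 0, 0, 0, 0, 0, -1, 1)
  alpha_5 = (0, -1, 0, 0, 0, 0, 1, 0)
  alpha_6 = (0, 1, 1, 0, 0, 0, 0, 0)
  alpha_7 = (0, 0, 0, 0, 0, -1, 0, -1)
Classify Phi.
type E_7

Compute the Cartan integers a_ij = 2(alpha_i, alpha_j)/(alpha_j, alpha_j); the resulting 7x7 Cartan matrix is
[[2, 0, -1, 0, 0, 0, 0], [0, 2, 0, 0, 0, -1, 0], [-1, 0, 2, -1, 0, 0, 0], [0, 0, -1, 2, -1, 0, -1], [0, 0, 0, -1, 2, -1, 0], [0, -1, 0, 0, -1, 2, 0], [0, 0, 0, -1, 0, 0, 2]].
All simple roots have the same length, so the diagram is simply laced. The associated Dynkin diagram is a chain of 6 nodes with one extra node attached to the third node from one end (E_7), so the type is E_7.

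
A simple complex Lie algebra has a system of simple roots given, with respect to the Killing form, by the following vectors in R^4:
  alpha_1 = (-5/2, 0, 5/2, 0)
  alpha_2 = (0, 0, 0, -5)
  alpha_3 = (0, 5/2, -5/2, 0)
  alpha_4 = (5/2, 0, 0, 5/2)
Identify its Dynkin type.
C_4

Compute the Cartan integers a_ij = 2(alpha_i, alpha_j)/(alpha_j, alpha_j); the resulting 4x4 Cartan matrix is
[[2, 0, -1, -1], [0, 2, 0, -2], [-1, 0, 2, 0], [-1, -1, 0, 2]].
The roots have two lengths (squared-length ratio 2:1); the short ones are alpha_{1,3,4}. The associated Dynkin diagram is a chain of 4 nodes with a double edge at one end; the terminal node there is the unique long simple root (C_4), so the type is C_4 (the algebra sp(8)).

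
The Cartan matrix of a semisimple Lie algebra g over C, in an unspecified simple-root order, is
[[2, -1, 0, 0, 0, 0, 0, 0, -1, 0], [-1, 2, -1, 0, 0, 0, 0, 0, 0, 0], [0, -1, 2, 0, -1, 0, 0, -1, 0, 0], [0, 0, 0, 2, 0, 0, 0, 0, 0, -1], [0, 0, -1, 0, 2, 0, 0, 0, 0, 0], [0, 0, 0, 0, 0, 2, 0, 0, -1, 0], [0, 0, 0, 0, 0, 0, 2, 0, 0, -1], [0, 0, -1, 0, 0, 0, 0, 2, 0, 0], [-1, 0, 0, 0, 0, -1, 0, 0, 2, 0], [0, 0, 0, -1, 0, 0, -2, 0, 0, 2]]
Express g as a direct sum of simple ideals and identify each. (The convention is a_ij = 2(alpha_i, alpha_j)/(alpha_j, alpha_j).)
B_3 (so(7)) ⊕ D_7 (so(14))

The diagram associated to this matrix has two connected components: the simple roots {alpha_4, alpha_7, alpha_10} form a chain of 3 nodes with a double edge at one end; the terminal node there is the unique short simple root (B_3), and {alpha_1, alpha_2, alpha_3, alpha_5, alpha_6, alpha_8, alpha_9} form a chain of 5 nodes with a fork of two nodes at one end (D_7). A semisimple Lie algebra decomposes uniquely as the direct sum of simple ideals, one per connected component of its Dynkin diagram, so g ≅ B_3 ⊕ D_7 (dimension 21 + 91 = 112).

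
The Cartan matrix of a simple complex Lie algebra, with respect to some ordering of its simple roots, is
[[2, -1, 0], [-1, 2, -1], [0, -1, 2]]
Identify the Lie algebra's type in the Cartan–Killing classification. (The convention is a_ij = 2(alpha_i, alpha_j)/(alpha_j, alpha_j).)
The matrix has rank 3 with 2's on the diagonal. Reading the off-diagonal entries as Dynkin edges (a single edge where a_ij = a_ji = -1; a double or triple edge where a_ij * a_ji = 2 or 3), the diagram is a chain of 3 nodes with single edges (A_3). One simple-root ordering that puts it in standard form is (alpha_1, alpha_2, alpha_3). So the algebra is type A_3, i.e. sl(4).

A3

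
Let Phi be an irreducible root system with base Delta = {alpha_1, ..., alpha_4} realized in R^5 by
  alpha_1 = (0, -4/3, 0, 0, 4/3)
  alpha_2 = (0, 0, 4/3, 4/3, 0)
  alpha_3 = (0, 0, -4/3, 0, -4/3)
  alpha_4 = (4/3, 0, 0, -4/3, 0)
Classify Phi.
Compute the Cartan integers a_ij = 2(alpha_i, alpha_j)/(alpha_j, alpha_j); the resulting 4x4 Cartan matrix is
[[2, 0, -1, 0], [0, 2, -1, -1], [-1, -1, 2, 0], [0, -1, 0, 2]].
All simple roots have the same length, so the diagram is simply laced. The associated Dynkin diagram is a chain of 4 nodes with single edges (A_4), so the type is A_4 (the algebra sl(5)).

A_4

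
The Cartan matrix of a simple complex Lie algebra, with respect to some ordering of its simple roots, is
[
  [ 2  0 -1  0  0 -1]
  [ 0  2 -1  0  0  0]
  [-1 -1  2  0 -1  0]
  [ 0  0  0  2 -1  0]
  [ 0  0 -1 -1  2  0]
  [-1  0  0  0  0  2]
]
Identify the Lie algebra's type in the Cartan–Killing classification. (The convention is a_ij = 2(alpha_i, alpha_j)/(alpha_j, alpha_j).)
E_6

The matrix has rank 6 with 2's on the diagonal. Reading the off-diagonal entries as Dynkin edges (a single edge where a_ij = a_ji = -1; a double or triple edge where a_ij * a_ji = 2 or 3), the diagram is a chain of 5 nodes with one extra node attached to the third node from one end (E_6). One simple-root ordering that puts it in standard form is (alpha_4, alpha_2, alpha_5, alpha_3, alpha_1, alpha_6). So the algebra is type E_6.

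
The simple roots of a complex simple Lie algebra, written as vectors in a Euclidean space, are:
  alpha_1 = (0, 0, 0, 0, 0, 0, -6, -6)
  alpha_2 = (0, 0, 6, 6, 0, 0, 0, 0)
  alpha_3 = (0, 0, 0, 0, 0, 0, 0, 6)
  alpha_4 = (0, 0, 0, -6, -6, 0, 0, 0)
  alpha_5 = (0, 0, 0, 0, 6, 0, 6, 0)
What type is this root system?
B_5

Compute the Cartan integers a_ij = 2(alpha_i, alpha_j)/(alpha_j, alpha_j); the resulting 5x5 Cartan matrix is
[[2, 0, -2, 0, -1], [0, 2, 0, -1, 0], [-1, 0, 2, 0, 0], [0, -1, 0, 2, -1], [-1, 0, 0, -1, 2]].
The roots have two lengths (squared-length ratio 2:1); the short ones are alpha_{3}. The associated Dynkin diagram is a chain of 5 nodes with a double edge at one end; the terminal node there is the unique short simple root (B_5), so the type is B_5 (the algebra so(11)).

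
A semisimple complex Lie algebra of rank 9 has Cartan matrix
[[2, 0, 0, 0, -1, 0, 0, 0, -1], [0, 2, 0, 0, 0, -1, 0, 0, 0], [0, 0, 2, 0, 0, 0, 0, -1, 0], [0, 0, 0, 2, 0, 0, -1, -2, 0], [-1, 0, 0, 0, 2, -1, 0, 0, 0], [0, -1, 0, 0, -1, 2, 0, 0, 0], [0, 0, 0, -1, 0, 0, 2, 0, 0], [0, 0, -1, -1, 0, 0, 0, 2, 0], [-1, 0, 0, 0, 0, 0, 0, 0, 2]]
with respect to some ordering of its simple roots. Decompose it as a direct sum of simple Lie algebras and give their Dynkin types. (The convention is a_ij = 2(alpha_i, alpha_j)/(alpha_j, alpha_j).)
A5 + F4

The diagram associated to this matrix has two connected components: the simple roots {alpha_1, alpha_2, alpha_5, alpha_6, alpha_9} form a chain of 5 nodes with single edges (A_5), and {alpha_3, alpha_4, alpha_7, alpha_8} form a chain of 4 nodes with a double edge between the middle two (F_4). A semisimple Lie algebra decomposes uniquely as the direct sum of simple ideals, one per connected component of its Dynkin diagram, so g ≅ A_5 ⊕ F_4 (dimension 35 + 52 = 87).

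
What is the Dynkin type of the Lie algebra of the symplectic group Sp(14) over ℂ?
This is sp(14), which has dimension 14(14+1)/2 = 105 and rank 14/2 = 7. In the classification of classical Lie algebras, the symplectic algebra sp(2n) has type C_n; here n = 7, so the Dynkin diagram is a chain of 7 nodes with a double edge at one end; the terminal node there is the unique long simple root (C_7). Hence the type is C_7.

C7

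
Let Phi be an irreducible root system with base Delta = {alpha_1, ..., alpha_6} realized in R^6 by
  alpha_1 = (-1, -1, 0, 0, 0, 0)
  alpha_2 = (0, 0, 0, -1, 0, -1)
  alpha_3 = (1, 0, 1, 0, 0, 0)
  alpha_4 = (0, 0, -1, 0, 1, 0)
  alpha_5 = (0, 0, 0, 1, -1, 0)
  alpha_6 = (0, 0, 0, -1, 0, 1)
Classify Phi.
Compute the Cartan integers a_ij = 2(alpha_i, alpha_j)/(alpha_j, alpha_j); the resulting 6x6 Cartan matrix is
[[2, 0, -1, 0, 0, 0], [0, 2, 0, 0, -1, 0], [-1, 0, 2, -1, 0, 0], [0, 0, -1, 2, -1, 0], [0, -1, 0, -1, 2, -1], [0, 0, 0, 0, -1, 2]].
All simple roots have the same length, so the diagram is simply laced. The associated Dynkin diagram is a chain of 4 nodes with a fork of two nodes at one end (D_6), so the type is D_6 (the algebra so(12)).

D_6 (so(12))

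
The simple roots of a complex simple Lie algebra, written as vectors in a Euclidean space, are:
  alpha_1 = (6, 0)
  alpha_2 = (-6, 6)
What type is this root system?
B_2 (so(5))

Compute the Cartan integers a_ij = 2(alpha_i, alpha_j)/(alpha_j, alpha_j); the resulting 2x2 Cartan matrix is
[[2, -1], [-2, 2]].
The roots have two lengths (squared-length ratio 2:1); the short ones are alpha_{1}. The associated Dynkin diagram is a chain of 2 nodes with a double edge at one end; the terminal node there is the unique short simple root (B_2), so the type is B_2 (the algebra so(5)).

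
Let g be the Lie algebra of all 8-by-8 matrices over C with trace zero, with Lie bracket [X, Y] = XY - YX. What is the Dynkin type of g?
A7

This is sl(8), which has dimension 8^2 - 1 = 63 and rank 8 - 1 = 7 (a Cartan subalgebra is the diagonal traceless matrices). In the classification of classical Lie algebras, the special linear algebra sl(n+1) has type A_n; here n = 7, so the Dynkin diagram is a chain of 7 nodes with single edges (A_7). Hence the type is A_7.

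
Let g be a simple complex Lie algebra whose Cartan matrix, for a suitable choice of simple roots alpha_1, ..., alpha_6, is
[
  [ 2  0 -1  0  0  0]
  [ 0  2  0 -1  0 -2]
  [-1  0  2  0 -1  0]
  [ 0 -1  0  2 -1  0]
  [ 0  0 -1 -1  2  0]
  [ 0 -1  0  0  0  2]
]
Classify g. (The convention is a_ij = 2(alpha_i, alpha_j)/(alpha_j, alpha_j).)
B_6

The matrix has rank 6 with 2's on the diagonal. Reading the off-diagonal entries as Dynkin edges (a single edge where a_ij = a_ji = -1; a double or triple edge where a_ij * a_ji = 2 or 3), the diagram is a chain of 6 nodes with a double edge at one end; the terminal node there is the unique short simple root (B_6). One simple-root ordering that puts it in standard form is (alpha_1, alpha_3, alpha_5, alpha_4, alpha_2, alpha_6). So the algebra is type B_6, i.e. so(13).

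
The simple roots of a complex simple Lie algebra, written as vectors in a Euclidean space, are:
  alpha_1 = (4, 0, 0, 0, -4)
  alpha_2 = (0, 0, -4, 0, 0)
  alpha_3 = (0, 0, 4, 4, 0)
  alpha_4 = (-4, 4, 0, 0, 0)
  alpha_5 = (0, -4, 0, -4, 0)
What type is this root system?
B_5 (so(11))

Compute the Cartan integers a_ij = 2(alpha_i, alpha_j)/(alpha_j, alpha_j); the resulting 5x5 Cartan matrix is
[[2, 0, 0, -1, 0], [0, 2, -1, 0, 0], [0, -2, 2, 0, -1], [-1, 0, 0, 2, -1], [0, 0, -1, -1, 2]].
The roots have two lengths (squared-length ratio 2:1); the short ones are alpha_{2}. The associated Dynkin diagram is a chain of 5 nodes with a double edge at one end; the terminal node there is the unique short simple root (B_5), so the type is B_5 (the algebra so(11)).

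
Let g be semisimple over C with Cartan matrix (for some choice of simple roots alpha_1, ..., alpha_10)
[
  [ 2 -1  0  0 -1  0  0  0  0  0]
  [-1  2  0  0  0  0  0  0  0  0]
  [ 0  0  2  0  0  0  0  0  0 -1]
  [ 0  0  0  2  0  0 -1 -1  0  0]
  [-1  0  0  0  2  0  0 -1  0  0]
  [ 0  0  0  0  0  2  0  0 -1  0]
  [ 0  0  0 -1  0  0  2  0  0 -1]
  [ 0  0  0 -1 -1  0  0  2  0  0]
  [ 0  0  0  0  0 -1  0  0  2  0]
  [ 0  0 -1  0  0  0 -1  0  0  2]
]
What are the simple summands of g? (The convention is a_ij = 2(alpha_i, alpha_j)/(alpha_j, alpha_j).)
A_2 (sl(3)) + A_8 (sl(9))

The diagram associated to this matrix has two connected components: the simple roots {alpha_6, alpha_9} form a chain of 2 nodes with single edges (A_2), and {alpha_1, alpha_2, alpha_3, alpha_4, alpha_5, alpha_7, alpha_8, alpha_10} form a chain of 8 nodes with single edges (A_8). A semisimple Lie algebra decomposes uniquely as the direct sum of simple ideals, one per connected component of its Dynkin diagram, so g ≅ A_2 ⊕ A_8 (dimension 8 + 80 = 88).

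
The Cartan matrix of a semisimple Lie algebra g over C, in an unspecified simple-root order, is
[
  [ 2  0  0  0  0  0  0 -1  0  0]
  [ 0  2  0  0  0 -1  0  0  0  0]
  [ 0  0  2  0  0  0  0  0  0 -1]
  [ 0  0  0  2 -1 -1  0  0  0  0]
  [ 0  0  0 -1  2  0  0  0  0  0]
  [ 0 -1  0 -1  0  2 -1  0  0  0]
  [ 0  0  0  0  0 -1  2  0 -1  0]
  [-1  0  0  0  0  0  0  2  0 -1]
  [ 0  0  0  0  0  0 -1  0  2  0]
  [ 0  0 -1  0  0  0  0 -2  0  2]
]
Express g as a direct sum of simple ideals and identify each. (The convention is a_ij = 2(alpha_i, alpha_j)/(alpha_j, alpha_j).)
E_6 ⊕ F_4

The diagram associated to this matrix has two connected components: the simple roots {alpha_2, alpha_4, alpha_5, alpha_6, alpha_7, alpha_9} form a chain of 5 nodes with one extra node attached to the third node from one end (E_6), and {alpha_1, alpha_3, alpha_8, alpha_10} form a chain of 4 nodes with a double edge between the middle two (F_4). A semisimple Lie algebra decomposes uniquely as the direct sum of simple ideals, one per connected component of its Dynkin diagram, so g ≅ E_6 ⊕ F_4 (dimension 78 + 52 = 130).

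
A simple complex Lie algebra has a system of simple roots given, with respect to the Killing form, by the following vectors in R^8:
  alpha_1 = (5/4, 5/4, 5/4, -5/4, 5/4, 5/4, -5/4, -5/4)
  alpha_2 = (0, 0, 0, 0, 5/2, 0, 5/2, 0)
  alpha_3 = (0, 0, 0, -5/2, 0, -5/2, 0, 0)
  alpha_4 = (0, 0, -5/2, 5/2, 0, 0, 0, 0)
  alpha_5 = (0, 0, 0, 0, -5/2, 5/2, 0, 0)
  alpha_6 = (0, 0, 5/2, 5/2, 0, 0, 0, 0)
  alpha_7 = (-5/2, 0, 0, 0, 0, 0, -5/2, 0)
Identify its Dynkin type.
E_7

Compute the Cartan integers a_ij = 2(alpha_i, alpha_j)/(alpha_j, alpha_j); the resulting 7x7 Cartan matrix is
[[2, 0, 0, -1, 0, 0, 0], [0, 2, 0, 0, -1, 0, -1], [0, 0, 2, -1, -1, -1, 0], [-1, 0, -1, 2, 0, 0, 0], [0, -1, -1, 0, 2, 0, 0], [0, 0, -1, 0, 0, 2, 0], [0, -1, 0, 0, 0, 0, 2]].
All simple roots have the same length, so the diagram is simply laced. The associated Dynkin diagram is a chain of 6 nodes with one extra node attached to the third node from one end (E_7), so the type is E_7.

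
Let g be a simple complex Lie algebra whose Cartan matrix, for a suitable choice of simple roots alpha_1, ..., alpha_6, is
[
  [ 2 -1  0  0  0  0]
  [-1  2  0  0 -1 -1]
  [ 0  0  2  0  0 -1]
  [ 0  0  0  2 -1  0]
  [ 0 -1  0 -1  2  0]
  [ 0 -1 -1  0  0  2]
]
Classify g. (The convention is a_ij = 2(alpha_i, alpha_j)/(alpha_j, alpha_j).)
The matrix has rank 6 with 2's on the diagonal. Reading the off-diagonal entries as Dynkin edges (a single edge where a_ij = a_ji = -1; a double or triple edge where a_ij * a_ji = 2 or 3), the diagram is a chain of 5 nodes with one extra node attached to the third node from one end (E_6). One simple-root ordering that puts it in standard form is (alpha_3, alpha_1, alpha_6, alpha_2, alpha_5, alpha_4). So the algebra is type E_6.

E_6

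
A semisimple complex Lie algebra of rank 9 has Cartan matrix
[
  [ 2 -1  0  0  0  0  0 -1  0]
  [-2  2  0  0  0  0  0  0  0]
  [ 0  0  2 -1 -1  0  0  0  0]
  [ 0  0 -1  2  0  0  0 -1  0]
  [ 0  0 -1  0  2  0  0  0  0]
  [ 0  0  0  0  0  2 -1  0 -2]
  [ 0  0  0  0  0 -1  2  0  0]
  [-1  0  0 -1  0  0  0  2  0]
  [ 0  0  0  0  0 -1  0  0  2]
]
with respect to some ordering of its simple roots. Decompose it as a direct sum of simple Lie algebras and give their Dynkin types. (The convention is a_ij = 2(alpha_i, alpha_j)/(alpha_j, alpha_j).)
B_3 ⊕ C_6

The diagram associated to this matrix has two connected components: the simple roots {alpha_6, alpha_7, alpha_9} form a chain of 3 nodes with a double edge at one end; the terminal node there is the unique short simple root (B_3), and {alpha_1, alpha_2, alpha_3, alpha_4, alpha_5, alpha_8} form a chain of 6 nodes with a double edge at one end; the terminal node there is the unique long simple root (C_6). A semisimple Lie algebra decomposes uniquely as the direct sum of simple ideals, one per connected component of its Dynkin diagram, so g ≅ B_3 ⊕ C_6 (dimension 21 + 78 = 99).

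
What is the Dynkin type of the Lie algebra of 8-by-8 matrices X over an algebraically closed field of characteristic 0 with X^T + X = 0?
D_4

This is so(8) with 8 even, which has dimension 8(8-1)/2 = 28 and rank 8/2 = 4. In the classification of classical Lie algebras, the orthogonal algebra so(2n) in an even number of variables has type D_n; here n = 4, so the Dynkin diagram is a chain of 2 nodes with a fork of two nodes at one end (D_4). Hence the type is D_4.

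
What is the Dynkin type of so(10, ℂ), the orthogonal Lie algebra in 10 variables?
D5

This is so(10) with 10 even, which has dimension 10(10-1)/2 = 45 and rank 10/2 = 5. In the classification of classical Lie algebras, the orthogonal algebra so(2n) in an even number of variables has type D_n; here n = 5, so the Dynkin diagram is a chain of 3 nodes with a fork of two nodes at one end (D_5). Hence the type is D_5.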